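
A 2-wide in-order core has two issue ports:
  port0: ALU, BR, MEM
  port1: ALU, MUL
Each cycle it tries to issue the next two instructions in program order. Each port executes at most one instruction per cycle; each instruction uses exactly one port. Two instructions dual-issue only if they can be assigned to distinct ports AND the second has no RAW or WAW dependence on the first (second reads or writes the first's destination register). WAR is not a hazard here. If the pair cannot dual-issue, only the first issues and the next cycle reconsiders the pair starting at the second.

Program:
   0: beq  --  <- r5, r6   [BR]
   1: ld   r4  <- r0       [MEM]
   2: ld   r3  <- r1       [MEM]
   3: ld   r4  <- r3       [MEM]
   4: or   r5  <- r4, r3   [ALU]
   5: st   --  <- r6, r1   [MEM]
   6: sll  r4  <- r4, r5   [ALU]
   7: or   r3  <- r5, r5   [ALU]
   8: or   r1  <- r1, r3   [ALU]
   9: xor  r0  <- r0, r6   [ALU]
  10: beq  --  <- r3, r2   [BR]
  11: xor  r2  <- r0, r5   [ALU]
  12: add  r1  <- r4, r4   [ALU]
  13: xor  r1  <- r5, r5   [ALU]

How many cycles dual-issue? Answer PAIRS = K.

PAIRS = 4

#0 head=0: beq i0 no-port BR/MEM
#1 head=1: ld i1 no-port MEM/MEM
#2 head=2: ld i2 no-port MEM/MEM
#3 head=3: ld i3 RAW r4
#4 head=4: or+st i4+i5 2-wide
#5 head=6: sll+or i6+i7 2-wide
#6 head=8: or+xor i8+i9 2-wide
#7 head=10: beq+xor i10+i11 2-wide
#8 head=12: add i12 WAW r1
#9 head=13: xor i13 tail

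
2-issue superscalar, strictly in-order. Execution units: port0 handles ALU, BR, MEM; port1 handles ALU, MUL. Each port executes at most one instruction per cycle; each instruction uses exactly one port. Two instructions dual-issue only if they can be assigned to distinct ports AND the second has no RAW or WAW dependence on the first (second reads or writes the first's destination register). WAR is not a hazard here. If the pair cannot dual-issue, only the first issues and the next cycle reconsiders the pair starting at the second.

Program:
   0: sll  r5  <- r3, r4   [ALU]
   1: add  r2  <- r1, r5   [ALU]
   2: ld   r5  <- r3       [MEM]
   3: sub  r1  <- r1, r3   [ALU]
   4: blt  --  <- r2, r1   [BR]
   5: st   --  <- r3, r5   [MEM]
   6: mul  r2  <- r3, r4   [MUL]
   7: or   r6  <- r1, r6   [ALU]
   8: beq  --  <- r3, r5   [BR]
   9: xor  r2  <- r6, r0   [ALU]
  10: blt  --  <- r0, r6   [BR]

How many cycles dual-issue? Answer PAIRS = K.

#0 head=0: sll i0 RAW r5
#1 head=1: add;ld i1/i2 2-wide
#2 head=3: sub i3 RAW r1
#3 head=4: blt i4 no-port BR/MEM
#4 head=5: st;mul i5/i6 2-wide
#5 head=7: or;beq i7/i8 2-wide
#6 head=9: xor;blt i9/i10 2-wide

PAIRS = 4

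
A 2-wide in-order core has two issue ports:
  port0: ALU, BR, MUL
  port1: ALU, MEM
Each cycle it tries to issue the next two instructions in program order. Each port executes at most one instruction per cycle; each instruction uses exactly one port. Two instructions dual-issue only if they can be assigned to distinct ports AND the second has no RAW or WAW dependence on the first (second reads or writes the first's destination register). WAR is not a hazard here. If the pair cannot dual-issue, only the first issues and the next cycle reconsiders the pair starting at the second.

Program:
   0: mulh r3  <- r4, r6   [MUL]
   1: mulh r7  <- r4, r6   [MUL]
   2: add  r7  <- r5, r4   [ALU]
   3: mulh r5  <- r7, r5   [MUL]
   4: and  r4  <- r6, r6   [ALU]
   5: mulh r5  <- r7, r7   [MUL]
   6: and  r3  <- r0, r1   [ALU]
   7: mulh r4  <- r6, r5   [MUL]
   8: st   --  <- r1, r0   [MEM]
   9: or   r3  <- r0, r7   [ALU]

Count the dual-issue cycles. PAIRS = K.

PAIRS = 3

0. mulh.MUL @i0  | no-port MUL/MUL
1. mulh.MUL @i1  | WAW r7
2. add.ALU @i2  | RAW r7
3. mulh.MUL;and.ALU @i3+i4  | pair
4. mulh.MUL;and.ALU @i5+i6  | pair
5. mulh.MUL;st.MEM @i7+i8  | pair
6. or.ALU @i9  | tail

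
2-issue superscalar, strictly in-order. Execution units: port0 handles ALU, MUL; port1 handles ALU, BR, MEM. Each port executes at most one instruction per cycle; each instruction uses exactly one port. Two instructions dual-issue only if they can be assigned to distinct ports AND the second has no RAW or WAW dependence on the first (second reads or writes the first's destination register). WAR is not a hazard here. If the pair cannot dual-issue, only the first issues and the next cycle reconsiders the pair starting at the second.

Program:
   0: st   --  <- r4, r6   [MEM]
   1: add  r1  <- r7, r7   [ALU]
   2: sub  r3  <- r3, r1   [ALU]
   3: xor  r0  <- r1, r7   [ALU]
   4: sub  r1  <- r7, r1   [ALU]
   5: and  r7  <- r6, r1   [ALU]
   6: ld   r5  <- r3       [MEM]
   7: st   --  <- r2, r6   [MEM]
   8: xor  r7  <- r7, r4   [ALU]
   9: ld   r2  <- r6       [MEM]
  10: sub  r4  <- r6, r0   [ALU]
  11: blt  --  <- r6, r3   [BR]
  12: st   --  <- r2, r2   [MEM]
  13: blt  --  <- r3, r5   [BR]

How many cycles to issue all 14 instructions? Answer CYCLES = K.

CYCLES = 9

#0 head=0: st/add i0+i1 dual
#1 head=2: sub/xor i2+i3 dual
#2 head=4: sub i4 RAW r1
#3 head=5: and/ld i5+i6 dual
#4 head=7: st/xor i7+i8 dual
#5 head=9: ld/sub i9+i10 dual
#6 head=11: blt i11 no-port BR/MEM
#7 head=12: st i12 no-port MEM/BR
#8 head=13: blt i13 tail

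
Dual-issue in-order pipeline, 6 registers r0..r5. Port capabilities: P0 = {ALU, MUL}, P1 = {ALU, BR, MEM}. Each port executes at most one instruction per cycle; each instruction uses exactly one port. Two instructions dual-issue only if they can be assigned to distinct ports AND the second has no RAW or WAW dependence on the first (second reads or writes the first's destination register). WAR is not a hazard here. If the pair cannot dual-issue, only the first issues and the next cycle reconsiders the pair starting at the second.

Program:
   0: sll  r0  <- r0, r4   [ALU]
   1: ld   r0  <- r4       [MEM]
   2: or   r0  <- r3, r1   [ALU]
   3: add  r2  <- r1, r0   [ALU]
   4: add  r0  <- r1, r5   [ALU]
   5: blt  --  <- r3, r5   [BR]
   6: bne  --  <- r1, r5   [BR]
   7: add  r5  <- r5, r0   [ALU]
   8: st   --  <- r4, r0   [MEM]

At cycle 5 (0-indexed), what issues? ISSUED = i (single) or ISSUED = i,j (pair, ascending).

ISSUED = 6,7

t=0 i0:sll ; WAW r0
t=1 i1:ld ; WAW r0
t=2 i2:or ; RAW r0
t=3 i3&i4:add+add ; pair
t=4 i5:blt ; no-port BR/BR
t=5 i6&i7:bne+add ; pair
t=6 i8:st ; tail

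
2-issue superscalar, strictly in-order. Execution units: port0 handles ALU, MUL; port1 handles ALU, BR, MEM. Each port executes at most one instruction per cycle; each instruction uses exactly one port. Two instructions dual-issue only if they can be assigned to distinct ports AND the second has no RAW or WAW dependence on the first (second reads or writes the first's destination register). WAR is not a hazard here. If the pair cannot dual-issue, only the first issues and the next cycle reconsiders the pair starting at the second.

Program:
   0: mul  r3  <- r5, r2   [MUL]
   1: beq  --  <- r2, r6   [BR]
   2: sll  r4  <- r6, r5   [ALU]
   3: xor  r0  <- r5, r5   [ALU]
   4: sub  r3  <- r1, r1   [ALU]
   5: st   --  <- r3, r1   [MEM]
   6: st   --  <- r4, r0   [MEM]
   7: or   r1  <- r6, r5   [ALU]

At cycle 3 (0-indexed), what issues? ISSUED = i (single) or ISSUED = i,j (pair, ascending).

0. mul/beq @i0+i1  | 2-wide
1. sll/xor @i2+i3  | 2-wide
2. sub @i4  | RAW r3
3. st @i5  | no-port MEM/MEM
4. st/or @i6+i7  | 2-wide

ISSUED = 5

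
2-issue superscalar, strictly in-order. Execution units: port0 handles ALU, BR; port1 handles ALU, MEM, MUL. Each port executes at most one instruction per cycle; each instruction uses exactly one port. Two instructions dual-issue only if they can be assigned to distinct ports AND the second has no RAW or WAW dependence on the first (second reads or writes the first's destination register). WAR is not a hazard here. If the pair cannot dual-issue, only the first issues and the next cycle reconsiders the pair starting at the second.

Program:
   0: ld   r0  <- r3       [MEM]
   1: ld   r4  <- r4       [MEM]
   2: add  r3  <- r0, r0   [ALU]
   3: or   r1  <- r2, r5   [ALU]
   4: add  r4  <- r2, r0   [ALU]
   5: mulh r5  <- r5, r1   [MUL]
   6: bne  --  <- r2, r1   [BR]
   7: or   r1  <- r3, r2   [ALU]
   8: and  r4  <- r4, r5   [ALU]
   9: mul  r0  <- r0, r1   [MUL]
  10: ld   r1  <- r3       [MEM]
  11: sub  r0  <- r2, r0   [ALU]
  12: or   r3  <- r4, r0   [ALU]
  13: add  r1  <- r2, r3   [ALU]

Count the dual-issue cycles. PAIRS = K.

#0 head=0: ld i0 no-port MEM/MEM
#1 head=1: ld;add i1,i2 2-wide
#2 head=3: or;add i3,i4 2-wide
#3 head=5: mulh;bne i5,i6 2-wide
#4 head=7: or;and i7,i8 2-wide
#5 head=9: mul i9 no-port MUL/MEM
#6 head=10: ld;sub i10,i11 2-wide
#7 head=12: or i12 RAW r3
#8 head=13: add i13 tail

PAIRS = 5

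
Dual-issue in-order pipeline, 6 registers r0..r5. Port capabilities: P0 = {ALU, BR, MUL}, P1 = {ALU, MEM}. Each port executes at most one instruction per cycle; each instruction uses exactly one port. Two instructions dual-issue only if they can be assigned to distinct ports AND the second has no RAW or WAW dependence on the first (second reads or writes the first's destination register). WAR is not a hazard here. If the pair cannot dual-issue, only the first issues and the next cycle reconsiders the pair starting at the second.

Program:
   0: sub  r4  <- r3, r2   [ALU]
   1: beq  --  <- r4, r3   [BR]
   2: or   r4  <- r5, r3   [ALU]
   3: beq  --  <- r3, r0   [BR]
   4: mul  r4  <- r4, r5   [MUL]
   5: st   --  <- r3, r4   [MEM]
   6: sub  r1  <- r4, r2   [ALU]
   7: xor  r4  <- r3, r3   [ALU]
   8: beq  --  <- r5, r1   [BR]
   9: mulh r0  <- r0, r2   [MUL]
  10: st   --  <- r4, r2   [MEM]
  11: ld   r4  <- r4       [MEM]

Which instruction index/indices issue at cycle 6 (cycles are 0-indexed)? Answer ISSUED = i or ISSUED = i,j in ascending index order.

ISSUED = 9,10

t=0 i0:sub.ALU ; RAW r4
t=1 i1+i2:beq.BR/or.ALU ; pair
t=2 i3:beq.BR ; no-port BR/MUL
t=3 i4:mul.MUL ; RAW r4
t=4 i5+i6:st.MEM/sub.ALU ; pair
t=5 i7+i8:xor.ALU/beq.BR ; pair
t=6 i9+i10:mulh.MUL/st.MEM ; pair
t=7 i11:ld.MEM ; tail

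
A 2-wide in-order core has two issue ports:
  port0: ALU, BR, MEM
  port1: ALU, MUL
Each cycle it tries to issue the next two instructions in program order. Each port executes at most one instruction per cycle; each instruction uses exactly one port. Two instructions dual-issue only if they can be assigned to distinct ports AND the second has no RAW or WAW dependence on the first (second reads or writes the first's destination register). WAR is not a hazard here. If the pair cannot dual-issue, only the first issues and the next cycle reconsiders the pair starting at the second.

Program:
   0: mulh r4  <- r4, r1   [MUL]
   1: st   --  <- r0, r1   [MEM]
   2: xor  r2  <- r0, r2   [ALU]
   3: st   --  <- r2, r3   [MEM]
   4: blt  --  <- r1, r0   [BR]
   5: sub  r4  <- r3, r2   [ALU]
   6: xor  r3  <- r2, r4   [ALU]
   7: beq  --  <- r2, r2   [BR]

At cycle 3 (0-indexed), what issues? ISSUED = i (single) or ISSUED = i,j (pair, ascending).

c0: i0/i1 mulh.MUL st.MEM  2-wide
c1: i2 xor.ALU  RAW r2
c2: i3 st.MEM  no-port MEM/BR
c3: i4/i5 blt.BR sub.ALU  2-wide
c4: i6/i7 xor.ALU beq.BR  2-wide

ISSUED = 4,5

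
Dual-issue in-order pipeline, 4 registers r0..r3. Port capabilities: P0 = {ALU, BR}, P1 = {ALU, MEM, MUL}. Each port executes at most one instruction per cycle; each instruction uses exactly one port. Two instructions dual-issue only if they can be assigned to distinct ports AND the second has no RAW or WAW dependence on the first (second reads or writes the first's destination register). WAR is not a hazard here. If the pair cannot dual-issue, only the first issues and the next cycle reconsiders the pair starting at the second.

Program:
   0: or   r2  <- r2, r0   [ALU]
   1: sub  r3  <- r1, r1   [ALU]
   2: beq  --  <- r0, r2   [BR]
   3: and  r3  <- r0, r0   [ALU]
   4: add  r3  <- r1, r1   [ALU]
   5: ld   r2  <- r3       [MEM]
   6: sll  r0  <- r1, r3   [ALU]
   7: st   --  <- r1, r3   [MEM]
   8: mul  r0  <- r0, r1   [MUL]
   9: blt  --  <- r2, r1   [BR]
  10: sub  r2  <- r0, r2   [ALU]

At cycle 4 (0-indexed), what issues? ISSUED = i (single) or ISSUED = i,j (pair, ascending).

#0 head=0: or.ALU;sub.ALU i0+i1 pair
#1 head=2: beq.BR;and.ALU i2+i3 pair
#2 head=4: add.ALU i4 RAW r3
#3 head=5: ld.MEM;sll.ALU i5+i6 pair
#4 head=7: st.MEM i7 no-port MEM/MUL
#5 head=8: mul.MUL;blt.BR i8+i9 pair
#6 head=10: sub.ALU i10 tail

ISSUED = 7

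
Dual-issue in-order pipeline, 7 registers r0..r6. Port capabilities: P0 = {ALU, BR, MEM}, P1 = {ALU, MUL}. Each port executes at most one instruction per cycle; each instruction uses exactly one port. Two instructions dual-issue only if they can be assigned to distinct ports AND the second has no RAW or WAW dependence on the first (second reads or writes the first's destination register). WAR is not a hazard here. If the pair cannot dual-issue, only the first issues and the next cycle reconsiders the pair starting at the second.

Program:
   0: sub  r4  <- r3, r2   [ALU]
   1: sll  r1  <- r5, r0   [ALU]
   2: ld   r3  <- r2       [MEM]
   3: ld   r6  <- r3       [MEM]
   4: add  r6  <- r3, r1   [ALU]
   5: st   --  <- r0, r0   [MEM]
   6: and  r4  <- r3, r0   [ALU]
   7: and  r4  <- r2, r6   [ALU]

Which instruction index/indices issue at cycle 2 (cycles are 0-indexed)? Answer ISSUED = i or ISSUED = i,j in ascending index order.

#0 head=0: sub.ALU sll.ALU i0/i1 dual
#1 head=2: ld.MEM i2 no-port MEM/MEM
#2 head=3: ld.MEM i3 WAW r6
#3 head=4: add.ALU st.MEM i4/i5 dual
#4 head=6: and.ALU i6 WAW r4
#5 head=7: and.ALU i7 tail

ISSUED = 3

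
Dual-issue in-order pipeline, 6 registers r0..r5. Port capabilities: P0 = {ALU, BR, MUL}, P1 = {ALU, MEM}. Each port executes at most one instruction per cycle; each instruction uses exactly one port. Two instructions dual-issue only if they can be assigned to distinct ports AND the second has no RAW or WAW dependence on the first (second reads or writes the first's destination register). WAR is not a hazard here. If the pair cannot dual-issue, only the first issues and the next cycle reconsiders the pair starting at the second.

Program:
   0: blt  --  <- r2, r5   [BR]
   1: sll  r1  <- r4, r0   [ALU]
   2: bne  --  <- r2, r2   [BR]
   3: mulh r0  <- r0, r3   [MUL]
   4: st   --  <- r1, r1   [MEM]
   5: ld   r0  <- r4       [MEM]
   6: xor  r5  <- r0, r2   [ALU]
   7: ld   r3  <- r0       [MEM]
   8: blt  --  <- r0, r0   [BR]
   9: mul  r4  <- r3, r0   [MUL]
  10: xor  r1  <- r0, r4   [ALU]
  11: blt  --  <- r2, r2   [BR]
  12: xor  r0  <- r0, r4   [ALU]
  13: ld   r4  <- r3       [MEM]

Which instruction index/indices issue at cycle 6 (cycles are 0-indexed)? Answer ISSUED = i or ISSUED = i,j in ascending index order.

#0 head=0: blt.BR+sll.ALU i0,i1 2-wide
#1 head=2: bne.BR i2 no-port BR/MUL
#2 head=3: mulh.MUL+st.MEM i3,i4 2-wide
#3 head=5: ld.MEM i5 RAW r0
#4 head=6: xor.ALU+ld.MEM i6,i7 2-wide
#5 head=8: blt.BR i8 no-port BR/MUL
#6 head=9: mul.MUL i9 RAW r4
#7 head=10: xor.ALU+blt.BR i10,i11 2-wide
#8 head=12: xor.ALU+ld.MEM i12,i13 2-wide

ISSUED = 9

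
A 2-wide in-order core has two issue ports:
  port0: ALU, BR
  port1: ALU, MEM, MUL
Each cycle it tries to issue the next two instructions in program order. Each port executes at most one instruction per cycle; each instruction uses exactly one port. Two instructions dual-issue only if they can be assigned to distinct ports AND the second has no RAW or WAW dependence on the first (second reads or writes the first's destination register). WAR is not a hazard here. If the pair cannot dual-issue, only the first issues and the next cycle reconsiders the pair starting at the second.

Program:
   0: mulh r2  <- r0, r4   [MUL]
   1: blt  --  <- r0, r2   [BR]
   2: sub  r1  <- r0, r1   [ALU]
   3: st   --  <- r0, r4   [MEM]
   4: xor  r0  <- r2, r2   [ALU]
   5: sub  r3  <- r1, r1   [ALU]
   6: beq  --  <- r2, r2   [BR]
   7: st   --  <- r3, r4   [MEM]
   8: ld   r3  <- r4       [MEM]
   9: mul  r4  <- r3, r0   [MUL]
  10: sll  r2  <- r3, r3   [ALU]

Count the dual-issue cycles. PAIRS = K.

PAIRS = 4

t=0 i0:mulh.MUL ; RAW r2
t=1 i1+i2:blt.BR sub.ALU ; 2-wide
t=2 i3+i4:st.MEM xor.ALU ; 2-wide
t=3 i5+i6:sub.ALU beq.BR ; 2-wide
t=4 i7:st.MEM ; no-port MEM/MEM
t=5 i8:ld.MEM ; no-port MEM/MUL
t=6 i9+i10:mul.MUL sll.ALU ; 2-wide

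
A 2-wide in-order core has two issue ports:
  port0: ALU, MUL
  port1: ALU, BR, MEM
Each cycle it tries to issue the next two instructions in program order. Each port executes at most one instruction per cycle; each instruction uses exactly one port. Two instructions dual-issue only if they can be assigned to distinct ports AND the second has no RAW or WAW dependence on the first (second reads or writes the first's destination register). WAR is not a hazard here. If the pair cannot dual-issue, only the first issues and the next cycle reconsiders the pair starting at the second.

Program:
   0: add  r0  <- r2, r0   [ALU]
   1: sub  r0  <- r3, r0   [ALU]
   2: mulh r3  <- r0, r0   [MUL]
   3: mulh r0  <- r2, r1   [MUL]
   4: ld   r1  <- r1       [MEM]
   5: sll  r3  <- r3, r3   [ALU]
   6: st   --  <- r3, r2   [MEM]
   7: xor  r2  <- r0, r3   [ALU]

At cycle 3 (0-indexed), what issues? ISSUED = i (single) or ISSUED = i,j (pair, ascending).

ISSUED = 3,4

[0] i0  add  -- RAW+WAW r0
[1] i1  sub  -- RAW r0
[2] i2  mulh  -- no-port MUL/MUL
[3] i3/i4  mulh+ld  -- pair
[4] i5  sll  -- RAW r3
[5] i6/i7  st+xor  -- pair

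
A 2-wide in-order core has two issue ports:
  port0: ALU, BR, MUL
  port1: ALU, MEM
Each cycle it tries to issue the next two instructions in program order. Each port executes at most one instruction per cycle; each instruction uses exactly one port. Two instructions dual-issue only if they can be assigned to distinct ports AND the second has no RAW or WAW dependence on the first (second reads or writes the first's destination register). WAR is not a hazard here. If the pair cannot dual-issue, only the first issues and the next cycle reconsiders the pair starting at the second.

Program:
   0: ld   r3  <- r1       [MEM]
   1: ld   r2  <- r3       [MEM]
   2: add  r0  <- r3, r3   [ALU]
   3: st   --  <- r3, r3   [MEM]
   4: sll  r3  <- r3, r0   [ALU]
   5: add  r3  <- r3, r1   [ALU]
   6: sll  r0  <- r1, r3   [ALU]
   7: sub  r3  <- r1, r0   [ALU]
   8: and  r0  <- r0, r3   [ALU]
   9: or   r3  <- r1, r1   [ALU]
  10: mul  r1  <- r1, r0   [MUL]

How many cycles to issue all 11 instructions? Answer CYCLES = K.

CYCLES = 8

t=0 i0:ld ; no-port MEM/MEM
t=1 i1+i2:ld;add ; 2-wide
t=2 i3+i4:st;sll ; 2-wide
t=3 i5:add ; RAW r3
t=4 i6:sll ; RAW r0
t=5 i7:sub ; RAW r3
t=6 i8+i9:and;or ; 2-wide
t=7 i10:mul ; tail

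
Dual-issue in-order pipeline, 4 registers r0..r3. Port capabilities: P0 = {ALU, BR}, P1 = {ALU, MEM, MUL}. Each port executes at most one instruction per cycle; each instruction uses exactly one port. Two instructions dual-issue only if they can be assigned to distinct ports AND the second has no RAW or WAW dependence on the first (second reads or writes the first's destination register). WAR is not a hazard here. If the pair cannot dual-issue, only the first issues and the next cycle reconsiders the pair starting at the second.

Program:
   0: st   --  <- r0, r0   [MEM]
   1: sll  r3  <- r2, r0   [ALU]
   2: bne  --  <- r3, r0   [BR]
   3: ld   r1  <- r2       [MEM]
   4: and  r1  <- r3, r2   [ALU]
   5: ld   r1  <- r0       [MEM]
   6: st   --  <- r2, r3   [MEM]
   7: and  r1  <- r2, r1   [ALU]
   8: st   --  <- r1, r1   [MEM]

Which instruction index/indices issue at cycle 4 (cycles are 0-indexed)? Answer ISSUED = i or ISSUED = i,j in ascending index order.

t=0 i0,i1:st sll ; pair
t=1 i2,i3:bne ld ; pair
t=2 i4:and ; WAW r1
t=3 i5:ld ; no-port MEM/MEM
t=4 i6,i7:st and ; pair
t=5 i8:st ; tail

ISSUED = 6,7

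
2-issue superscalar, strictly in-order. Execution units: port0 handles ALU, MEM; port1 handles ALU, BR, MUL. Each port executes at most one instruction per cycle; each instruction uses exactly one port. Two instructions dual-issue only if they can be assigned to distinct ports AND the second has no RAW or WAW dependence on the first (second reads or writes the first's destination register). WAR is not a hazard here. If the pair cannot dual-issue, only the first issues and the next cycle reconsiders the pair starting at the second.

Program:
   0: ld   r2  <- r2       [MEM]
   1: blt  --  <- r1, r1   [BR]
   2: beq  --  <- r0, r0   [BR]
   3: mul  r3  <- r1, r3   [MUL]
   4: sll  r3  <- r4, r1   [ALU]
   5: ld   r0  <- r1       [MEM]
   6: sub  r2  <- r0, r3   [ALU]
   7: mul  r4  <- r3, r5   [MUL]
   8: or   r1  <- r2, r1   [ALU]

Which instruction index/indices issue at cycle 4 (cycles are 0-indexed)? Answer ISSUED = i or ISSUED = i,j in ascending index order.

ISSUED = 6,7

  cy0 -> i0/i1 (ld+blt) 2-wide
  cy1 -> i2 (beq) no-port BR/MUL
  cy2 -> i3 (mul) WAW r3
  cy3 -> i4/i5 (sll+ld) 2-wide
  cy4 -> i6/i7 (sub+mul) 2-wide
  cy5 -> i8 (or) tail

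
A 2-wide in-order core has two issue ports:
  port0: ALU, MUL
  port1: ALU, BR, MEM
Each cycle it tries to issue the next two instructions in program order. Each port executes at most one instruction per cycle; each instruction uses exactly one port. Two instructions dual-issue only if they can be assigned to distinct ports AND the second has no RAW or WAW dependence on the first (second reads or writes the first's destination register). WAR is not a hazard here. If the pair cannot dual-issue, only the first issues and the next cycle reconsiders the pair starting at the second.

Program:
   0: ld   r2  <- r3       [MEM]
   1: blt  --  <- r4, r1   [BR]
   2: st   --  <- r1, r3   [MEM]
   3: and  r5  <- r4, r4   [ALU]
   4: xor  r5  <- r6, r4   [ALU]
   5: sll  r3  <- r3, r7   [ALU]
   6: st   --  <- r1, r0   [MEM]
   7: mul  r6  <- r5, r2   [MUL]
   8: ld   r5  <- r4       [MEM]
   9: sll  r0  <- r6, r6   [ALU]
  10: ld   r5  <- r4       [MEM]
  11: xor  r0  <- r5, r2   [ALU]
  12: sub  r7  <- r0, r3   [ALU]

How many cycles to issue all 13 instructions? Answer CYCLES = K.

CYCLES = 9

  cy0 -> i0 (ld.MEM) no-port MEM/BR
  cy1 -> i1 (blt.BR) no-port BR/MEM
  cy2 -> i2/i3 (st.MEM+and.ALU) pair
  cy3 -> i4/i5 (xor.ALU+sll.ALU) pair
  cy4 -> i6/i7 (st.MEM+mul.MUL) pair
  cy5 -> i8/i9 (ld.MEM+sll.ALU) pair
  cy6 -> i10 (ld.MEM) RAW r5
  cy7 -> i11 (xor.ALU) RAW r0
  cy8 -> i12 (sub.ALU) tail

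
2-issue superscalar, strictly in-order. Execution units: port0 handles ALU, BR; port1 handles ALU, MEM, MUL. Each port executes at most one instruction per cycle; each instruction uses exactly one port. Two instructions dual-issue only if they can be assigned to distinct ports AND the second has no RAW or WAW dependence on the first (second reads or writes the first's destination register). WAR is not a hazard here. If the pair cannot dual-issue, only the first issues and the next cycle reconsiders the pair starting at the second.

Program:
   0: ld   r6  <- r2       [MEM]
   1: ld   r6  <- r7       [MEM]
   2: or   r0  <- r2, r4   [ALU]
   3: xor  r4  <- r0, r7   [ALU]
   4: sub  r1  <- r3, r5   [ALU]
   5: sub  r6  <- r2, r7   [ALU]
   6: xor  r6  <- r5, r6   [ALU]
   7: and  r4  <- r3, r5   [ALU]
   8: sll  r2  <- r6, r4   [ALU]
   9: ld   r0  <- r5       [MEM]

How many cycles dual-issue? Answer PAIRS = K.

[0] i0  ld.MEM  -- no-port MEM/MEM
[1] i1,i2  ld.MEM/or.ALU  -- 2-wide
[2] i3,i4  xor.ALU/sub.ALU  -- 2-wide
[3] i5  sub.ALU  -- RAW+WAW r6
[4] i6,i7  xor.ALU/and.ALU  -- 2-wide
[5] i8,i9  sll.ALU/ld.MEM  -- 2-wide

PAIRS = 4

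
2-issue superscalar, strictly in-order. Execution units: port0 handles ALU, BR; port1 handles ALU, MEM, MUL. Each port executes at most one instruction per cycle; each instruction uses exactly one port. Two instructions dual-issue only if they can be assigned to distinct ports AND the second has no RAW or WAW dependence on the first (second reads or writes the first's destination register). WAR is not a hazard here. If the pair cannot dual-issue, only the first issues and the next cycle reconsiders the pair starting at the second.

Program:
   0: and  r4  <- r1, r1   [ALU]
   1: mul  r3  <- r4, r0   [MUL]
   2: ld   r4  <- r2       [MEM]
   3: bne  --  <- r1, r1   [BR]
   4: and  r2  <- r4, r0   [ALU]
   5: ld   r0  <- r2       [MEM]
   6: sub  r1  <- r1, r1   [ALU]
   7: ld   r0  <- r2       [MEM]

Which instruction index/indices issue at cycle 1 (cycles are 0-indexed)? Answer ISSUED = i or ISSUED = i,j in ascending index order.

ISSUED = 1

t=0 i0:and.ALU ; RAW r4
t=1 i1:mul.MUL ; no-port MUL/MEM
t=2 i2+i3:ld.MEM+bne.BR ; dual
t=3 i4:and.ALU ; RAW r2
t=4 i5+i6:ld.MEM+sub.ALU ; dual
t=5 i7:ld.MEM ; tail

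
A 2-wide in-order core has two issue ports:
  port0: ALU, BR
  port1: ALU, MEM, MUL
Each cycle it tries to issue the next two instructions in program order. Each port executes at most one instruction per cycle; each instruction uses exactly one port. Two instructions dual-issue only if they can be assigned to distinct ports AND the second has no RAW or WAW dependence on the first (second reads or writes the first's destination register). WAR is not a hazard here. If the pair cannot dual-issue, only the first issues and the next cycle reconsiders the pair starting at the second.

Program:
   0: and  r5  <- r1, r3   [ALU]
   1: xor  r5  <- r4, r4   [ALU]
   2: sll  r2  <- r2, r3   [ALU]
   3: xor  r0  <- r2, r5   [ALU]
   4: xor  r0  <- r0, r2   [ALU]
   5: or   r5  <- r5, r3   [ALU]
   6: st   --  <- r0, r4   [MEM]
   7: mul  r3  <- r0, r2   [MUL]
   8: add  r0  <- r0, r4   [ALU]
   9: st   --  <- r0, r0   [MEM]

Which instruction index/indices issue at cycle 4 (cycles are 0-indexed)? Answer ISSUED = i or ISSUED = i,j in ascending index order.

[0] i0  and  -- WAW r5
[1] i1/i2  xor/sll  -- 2-wide
[2] i3  xor  -- RAW+WAW r0
[3] i4/i5  xor/or  -- 2-wide
[4] i6  st  -- no-port MEM/MUL
[5] i7/i8  mul/add  -- 2-wide
[6] i9  st  -- tail

ISSUED = 6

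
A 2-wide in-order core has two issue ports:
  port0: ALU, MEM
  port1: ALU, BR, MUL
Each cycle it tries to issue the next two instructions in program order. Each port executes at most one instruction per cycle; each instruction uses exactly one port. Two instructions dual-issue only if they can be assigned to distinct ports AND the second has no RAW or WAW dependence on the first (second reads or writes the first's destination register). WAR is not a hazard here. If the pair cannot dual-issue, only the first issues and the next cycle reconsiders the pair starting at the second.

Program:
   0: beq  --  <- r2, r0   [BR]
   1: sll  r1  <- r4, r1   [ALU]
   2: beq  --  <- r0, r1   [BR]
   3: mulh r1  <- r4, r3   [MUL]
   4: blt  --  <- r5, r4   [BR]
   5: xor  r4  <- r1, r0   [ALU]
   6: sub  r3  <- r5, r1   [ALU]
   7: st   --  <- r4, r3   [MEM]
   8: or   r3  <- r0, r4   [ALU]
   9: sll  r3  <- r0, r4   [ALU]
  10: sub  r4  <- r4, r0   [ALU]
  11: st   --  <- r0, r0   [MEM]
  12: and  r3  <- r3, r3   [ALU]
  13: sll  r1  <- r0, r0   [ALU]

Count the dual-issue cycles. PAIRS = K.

PAIRS = 5

#0 head=0: beq.BR;sll.ALU i0/i1 2-wide
#1 head=2: beq.BR i2 no-port BR/MUL
#2 head=3: mulh.MUL i3 no-port MUL/BR
#3 head=4: blt.BR;xor.ALU i4/i5 2-wide
#4 head=6: sub.ALU i6 RAW r3
#5 head=7: st.MEM;or.ALU i7/i8 2-wide
#6 head=9: sll.ALU;sub.ALU i9/i10 2-wide
#7 head=11: st.MEM;and.ALU i11/i12 2-wide
#8 head=13: sll.ALU i13 tail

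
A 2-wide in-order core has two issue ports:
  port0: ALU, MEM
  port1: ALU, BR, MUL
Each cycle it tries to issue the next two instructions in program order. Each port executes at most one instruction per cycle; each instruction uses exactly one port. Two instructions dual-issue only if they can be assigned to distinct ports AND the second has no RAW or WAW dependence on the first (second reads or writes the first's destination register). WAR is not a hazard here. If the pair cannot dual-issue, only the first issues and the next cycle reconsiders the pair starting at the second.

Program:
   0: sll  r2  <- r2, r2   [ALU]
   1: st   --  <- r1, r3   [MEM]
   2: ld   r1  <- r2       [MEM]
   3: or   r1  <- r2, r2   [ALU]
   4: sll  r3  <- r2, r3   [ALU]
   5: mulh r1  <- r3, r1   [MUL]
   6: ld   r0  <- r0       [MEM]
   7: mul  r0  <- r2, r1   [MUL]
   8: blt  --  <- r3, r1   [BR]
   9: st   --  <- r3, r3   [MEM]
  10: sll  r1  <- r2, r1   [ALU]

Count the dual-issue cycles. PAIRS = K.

PAIRS = 4

  cy0 -> i0,i1 (sll/st) pair
  cy1 -> i2 (ld) WAW r1
  cy2 -> i3,i4 (or/sll) pair
  cy3 -> i5,i6 (mulh/ld) pair
  cy4 -> i7 (mul) no-port MUL/BR
  cy5 -> i8,i9 (blt/st) pair
  cy6 -> i10 (sll) tail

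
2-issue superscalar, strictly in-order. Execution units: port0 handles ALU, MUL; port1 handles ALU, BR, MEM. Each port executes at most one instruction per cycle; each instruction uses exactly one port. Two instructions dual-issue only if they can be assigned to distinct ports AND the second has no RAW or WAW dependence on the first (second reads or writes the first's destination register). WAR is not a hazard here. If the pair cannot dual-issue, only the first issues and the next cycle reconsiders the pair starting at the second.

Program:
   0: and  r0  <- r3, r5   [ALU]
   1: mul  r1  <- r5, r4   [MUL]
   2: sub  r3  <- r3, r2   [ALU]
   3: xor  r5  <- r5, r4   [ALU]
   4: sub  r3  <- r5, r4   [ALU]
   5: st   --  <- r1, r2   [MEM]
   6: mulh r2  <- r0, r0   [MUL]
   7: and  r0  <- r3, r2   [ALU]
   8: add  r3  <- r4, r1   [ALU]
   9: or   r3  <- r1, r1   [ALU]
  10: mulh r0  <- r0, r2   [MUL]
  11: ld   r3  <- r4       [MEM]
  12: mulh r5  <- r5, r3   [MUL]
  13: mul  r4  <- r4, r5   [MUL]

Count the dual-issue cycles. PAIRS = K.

PAIRS = 5

0. and.ALU+mul.MUL @i0+i1  | pair
1. sub.ALU+xor.ALU @i2+i3  | pair
2. sub.ALU+st.MEM @i4+i5  | pair
3. mulh.MUL @i6  | RAW r2
4. and.ALU+add.ALU @i7+i8  | pair
5. or.ALU+mulh.MUL @i9+i10  | pair
6. ld.MEM @i11  | RAW r3
7. mulh.MUL @i12  | no-port MUL/MUL
8. mul.MUL @i13  | tail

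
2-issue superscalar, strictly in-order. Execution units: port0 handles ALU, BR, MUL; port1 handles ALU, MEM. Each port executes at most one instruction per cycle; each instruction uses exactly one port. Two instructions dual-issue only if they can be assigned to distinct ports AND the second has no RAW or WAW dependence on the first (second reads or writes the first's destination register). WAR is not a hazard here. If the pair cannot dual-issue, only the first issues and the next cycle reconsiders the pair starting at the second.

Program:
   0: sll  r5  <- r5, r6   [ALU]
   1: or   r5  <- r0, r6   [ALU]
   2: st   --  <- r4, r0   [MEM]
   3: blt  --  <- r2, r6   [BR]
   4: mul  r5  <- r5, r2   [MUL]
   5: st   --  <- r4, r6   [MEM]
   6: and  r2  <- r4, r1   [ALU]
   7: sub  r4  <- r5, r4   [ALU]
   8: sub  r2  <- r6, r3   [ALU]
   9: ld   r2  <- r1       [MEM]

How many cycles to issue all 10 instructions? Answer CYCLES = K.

0. sll.ALU @i0  | WAW r5
1. or.ALU+st.MEM @i1+i2  | 2-wide
2. blt.BR @i3  | no-port BR/MUL
3. mul.MUL+st.MEM @i4+i5  | 2-wide
4. and.ALU+sub.ALU @i6+i7  | 2-wide
5. sub.ALU @i8  | WAW r2
6. ld.MEM @i9  | tail

CYCLES = 7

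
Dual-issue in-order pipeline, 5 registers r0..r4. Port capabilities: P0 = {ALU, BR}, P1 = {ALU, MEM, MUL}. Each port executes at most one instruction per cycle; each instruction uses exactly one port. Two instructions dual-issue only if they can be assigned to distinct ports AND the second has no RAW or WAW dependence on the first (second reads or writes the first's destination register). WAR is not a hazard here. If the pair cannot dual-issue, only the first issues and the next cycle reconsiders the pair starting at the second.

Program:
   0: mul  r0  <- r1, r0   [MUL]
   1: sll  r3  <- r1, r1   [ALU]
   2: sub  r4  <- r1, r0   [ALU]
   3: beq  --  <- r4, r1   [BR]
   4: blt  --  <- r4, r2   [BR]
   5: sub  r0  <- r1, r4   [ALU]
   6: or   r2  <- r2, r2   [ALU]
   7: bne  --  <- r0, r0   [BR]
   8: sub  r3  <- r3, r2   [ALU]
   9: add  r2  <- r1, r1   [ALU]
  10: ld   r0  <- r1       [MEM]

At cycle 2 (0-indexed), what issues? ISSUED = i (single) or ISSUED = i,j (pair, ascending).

#0 head=0: mul.MUL;sll.ALU i0/i1 2-wide
#1 head=2: sub.ALU i2 RAW r4
#2 head=3: beq.BR i3 no-port BR/BR
#3 head=4: blt.BR;sub.ALU i4/i5 2-wide
#4 head=6: or.ALU;bne.BR i6/i7 2-wide
#5 head=8: sub.ALU;add.ALU i8/i9 2-wide
#6 head=10: ld.MEM i10 tail

ISSUED = 3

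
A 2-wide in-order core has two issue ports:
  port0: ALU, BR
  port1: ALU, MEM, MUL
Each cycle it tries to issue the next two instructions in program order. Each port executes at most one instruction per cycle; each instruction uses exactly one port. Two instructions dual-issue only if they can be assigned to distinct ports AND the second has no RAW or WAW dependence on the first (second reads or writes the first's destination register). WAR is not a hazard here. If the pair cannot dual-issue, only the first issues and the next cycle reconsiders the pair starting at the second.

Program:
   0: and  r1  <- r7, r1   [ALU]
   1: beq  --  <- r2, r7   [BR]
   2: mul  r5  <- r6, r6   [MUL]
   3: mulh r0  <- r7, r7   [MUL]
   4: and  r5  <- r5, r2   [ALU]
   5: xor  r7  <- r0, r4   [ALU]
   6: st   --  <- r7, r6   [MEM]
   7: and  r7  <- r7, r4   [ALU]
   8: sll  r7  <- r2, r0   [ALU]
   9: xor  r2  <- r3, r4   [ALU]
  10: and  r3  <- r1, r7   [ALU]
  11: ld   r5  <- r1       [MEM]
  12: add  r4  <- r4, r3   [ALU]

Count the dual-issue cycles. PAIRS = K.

[0] i0/i1  and.ALU+beq.BR  -- dual
[1] i2  mul.MUL  -- no-port MUL/MUL
[2] i3/i4  mulh.MUL+and.ALU  -- dual
[3] i5  xor.ALU  -- RAW r7
[4] i6/i7  st.MEM+and.ALU  -- dual
[5] i8/i9  sll.ALU+xor.ALU  -- dual
[6] i10/i11  and.ALU+ld.MEM  -- dual
[7] i12  add.ALU  -- tail

PAIRS = 5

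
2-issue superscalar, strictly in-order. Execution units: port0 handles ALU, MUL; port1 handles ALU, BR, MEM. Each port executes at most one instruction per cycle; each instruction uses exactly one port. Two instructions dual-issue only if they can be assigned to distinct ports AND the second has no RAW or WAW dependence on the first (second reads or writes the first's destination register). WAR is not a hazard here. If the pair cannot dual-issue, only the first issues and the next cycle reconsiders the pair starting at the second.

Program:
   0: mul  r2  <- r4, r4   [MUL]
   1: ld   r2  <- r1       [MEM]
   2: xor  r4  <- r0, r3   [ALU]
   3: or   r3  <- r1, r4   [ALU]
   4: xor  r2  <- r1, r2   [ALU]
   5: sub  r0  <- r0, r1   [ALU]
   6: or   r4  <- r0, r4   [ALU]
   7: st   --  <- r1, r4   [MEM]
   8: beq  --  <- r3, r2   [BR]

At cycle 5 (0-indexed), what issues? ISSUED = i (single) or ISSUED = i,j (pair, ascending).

0. mul.MUL @i0  | WAW r2
1. ld.MEM;xor.ALU @i1,i2  | 2-wide
2. or.ALU;xor.ALU @i3,i4  | 2-wide
3. sub.ALU @i5  | RAW r0
4. or.ALU @i6  | RAW r4
5. st.MEM @i7  | no-port MEM/BR
6. beq.BR @i8  | tail

ISSUED = 7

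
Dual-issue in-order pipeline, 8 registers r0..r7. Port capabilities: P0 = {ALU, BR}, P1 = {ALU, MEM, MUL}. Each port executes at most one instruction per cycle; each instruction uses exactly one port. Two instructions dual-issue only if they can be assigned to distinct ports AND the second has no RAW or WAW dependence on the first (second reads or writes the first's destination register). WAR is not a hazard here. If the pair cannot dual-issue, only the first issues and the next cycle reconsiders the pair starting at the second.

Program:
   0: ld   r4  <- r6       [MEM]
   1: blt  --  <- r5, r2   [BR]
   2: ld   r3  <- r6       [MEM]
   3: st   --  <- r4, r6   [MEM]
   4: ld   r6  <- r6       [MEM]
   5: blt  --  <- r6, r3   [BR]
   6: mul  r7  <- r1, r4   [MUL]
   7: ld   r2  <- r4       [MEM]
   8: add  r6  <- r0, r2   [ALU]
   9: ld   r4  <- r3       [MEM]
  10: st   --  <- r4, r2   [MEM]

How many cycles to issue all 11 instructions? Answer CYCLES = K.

CYCLES = 8

0. ld+blt @i0&i1  | 2-wide
1. ld @i2  | no-port MEM/MEM
2. st @i3  | no-port MEM/MEM
3. ld @i4  | RAW r6
4. blt+mul @i5&i6  | 2-wide
5. ld @i7  | RAW r2
6. add+ld @i8&i9  | 2-wide
7. st @i10  | tail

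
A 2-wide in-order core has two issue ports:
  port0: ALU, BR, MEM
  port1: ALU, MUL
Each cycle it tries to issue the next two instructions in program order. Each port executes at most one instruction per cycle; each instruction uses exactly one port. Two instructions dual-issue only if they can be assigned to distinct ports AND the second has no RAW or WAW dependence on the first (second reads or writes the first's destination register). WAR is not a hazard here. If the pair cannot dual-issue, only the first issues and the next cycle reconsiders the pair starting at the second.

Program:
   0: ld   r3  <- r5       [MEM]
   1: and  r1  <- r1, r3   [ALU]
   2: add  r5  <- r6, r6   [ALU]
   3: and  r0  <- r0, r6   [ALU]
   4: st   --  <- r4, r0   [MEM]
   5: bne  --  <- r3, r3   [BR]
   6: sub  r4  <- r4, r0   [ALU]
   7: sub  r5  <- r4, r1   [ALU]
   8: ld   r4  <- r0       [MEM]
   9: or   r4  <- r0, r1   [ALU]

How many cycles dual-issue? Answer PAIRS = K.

  cy0 -> i0 (ld) RAW r3
  cy1 -> i1/i2 (and+add) dual
  cy2 -> i3 (and) RAW r0
  cy3 -> i4 (st) no-port MEM/BR
  cy4 -> i5/i6 (bne+sub) dual
  cy5 -> i7/i8 (sub+ld) dual
  cy6 -> i9 (or) tail

PAIRS = 3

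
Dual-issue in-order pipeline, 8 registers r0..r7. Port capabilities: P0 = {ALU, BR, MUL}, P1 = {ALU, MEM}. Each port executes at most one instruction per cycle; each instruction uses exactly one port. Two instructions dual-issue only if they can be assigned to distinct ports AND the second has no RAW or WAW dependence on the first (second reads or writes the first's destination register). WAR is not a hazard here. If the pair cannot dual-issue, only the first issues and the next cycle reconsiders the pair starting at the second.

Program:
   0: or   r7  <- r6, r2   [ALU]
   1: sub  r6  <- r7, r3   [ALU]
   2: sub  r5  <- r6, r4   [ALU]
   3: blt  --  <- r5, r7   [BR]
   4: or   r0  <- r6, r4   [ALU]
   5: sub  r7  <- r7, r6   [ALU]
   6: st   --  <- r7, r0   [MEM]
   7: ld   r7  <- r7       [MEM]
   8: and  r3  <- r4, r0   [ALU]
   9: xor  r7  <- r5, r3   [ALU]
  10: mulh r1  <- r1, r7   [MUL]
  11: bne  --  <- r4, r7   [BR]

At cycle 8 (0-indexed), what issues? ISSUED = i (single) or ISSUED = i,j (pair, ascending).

c0: i0 or.ALU  RAW r7
c1: i1 sub.ALU  RAW r6
c2: i2 sub.ALU  RAW r5
c3: i3/i4 blt.BR+or.ALU  pair
c4: i5 sub.ALU  RAW r7
c5: i6 st.MEM  no-port MEM/MEM
c6: i7/i8 ld.MEM+and.ALU  pair
c7: i9 xor.ALU  RAW r7
c8: i10 mulh.MUL  no-port MUL/BR
c9: i11 bne.BR  tail

ISSUED = 10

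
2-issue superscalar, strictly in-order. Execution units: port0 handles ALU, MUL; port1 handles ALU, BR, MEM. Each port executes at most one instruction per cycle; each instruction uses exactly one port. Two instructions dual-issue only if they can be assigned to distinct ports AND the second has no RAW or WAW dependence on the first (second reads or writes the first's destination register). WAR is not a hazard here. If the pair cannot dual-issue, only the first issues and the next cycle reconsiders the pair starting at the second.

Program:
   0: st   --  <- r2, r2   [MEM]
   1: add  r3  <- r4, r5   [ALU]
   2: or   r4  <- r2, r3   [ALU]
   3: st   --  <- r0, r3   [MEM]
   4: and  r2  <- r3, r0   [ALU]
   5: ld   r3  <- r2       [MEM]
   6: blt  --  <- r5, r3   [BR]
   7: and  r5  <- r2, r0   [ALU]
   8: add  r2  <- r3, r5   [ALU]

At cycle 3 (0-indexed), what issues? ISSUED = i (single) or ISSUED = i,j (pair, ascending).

ISSUED = 5

[0] i0/i1  st add  -- dual
[1] i2/i3  or st  -- dual
[2] i4  and  -- RAW r2
[3] i5  ld  -- no-port MEM/BR
[4] i6/i7  blt and  -- dual
[5] i8  add  -- tail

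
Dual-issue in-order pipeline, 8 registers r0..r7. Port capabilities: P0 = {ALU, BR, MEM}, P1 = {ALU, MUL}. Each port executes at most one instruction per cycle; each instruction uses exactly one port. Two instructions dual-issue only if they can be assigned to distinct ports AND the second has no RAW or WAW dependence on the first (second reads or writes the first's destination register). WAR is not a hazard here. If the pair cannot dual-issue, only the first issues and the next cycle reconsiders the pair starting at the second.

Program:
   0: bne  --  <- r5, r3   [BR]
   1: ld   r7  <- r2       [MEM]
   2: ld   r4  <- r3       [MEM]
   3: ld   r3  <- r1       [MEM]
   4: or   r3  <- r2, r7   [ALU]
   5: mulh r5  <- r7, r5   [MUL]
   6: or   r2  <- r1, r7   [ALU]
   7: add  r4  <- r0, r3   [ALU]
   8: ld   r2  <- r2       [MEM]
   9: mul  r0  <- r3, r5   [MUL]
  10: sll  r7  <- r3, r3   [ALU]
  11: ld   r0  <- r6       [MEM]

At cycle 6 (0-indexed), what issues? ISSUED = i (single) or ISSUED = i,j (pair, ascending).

ISSUED = 8,9

c0: i0 bne  no-port BR/MEM
c1: i1 ld  no-port MEM/MEM
c2: i2 ld  no-port MEM/MEM
c3: i3 ld  WAW r3
c4: i4,i5 or/mulh  2-wide
c5: i6,i7 or/add  2-wide
c6: i8,i9 ld/mul  2-wide
c7: i10,i11 sll/ld  2-wide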